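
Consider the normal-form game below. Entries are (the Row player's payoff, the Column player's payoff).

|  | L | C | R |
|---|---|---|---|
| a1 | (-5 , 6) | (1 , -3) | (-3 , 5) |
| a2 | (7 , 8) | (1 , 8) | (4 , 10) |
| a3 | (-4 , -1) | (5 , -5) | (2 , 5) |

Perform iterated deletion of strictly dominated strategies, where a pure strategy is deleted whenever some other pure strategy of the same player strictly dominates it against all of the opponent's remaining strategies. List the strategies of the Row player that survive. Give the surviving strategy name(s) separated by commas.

Row a1 is eliminated: a3 beats it against every remaining column (L: -4>-5, C: 5>1, R: 2>-3).
Column L is eliminated: R beats it against every remaining row (a2: 10>8, a3: 5>-1).
The Column player's strategy C is strictly dominated by R (a2: 10>8, a3: 5>-5) and is removed.
The Row player's strategy a3 is strictly dominated by a2 (R: 4>2) and is removed.
Among the remaining strategies, none is strictly dominated by another pure strategy of the same player, so the elimination stops.
Surviving strategies — the Row player: {a2}; the Column player: {R}.

a2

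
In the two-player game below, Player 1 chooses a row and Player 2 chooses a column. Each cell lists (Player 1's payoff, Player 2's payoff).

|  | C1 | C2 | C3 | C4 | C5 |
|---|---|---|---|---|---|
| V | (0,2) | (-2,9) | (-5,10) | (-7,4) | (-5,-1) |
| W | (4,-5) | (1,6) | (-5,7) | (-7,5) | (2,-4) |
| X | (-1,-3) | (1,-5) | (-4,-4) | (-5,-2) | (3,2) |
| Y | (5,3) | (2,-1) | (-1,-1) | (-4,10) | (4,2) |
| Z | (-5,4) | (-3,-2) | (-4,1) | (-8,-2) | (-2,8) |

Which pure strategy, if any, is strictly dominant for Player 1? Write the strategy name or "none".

Y vs V: C1: 5>0, C2: 2>-2, C3: -1>-5, C4: -4>-7, C5: 4>-5.
Y vs W: C1: 5>4, C2: 2>1, C3: -1>-5, C4: -4>-7, C5: 4>2.
Y vs X: C1: 5>-1, C2: 2>1, C3: -1>-4, C4: -4>-5, C5: 4>3.
Y vs Z: C1: 5>-5, C2: 2>-3, C3: -1>-4, C4: -4>-8, C5: 4>-2.
Y strictly beats every other strategy against every opponent action, so it is strictly dominant.

Y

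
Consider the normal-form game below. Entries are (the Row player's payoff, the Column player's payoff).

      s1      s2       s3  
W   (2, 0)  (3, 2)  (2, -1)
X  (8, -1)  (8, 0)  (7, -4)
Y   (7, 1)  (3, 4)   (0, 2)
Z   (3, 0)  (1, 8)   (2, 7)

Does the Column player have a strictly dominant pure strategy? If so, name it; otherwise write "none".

s2

s2 vs s1: W: 2>0, X: 0>-1, Y: 4>1, Z: 8>0.
s2 vs s3: W: 2>-1, X: 0>-4, Y: 4>2, Z: 8>7.
s2 strictly beats every other strategy against every opponent action, so it is strictly dominant.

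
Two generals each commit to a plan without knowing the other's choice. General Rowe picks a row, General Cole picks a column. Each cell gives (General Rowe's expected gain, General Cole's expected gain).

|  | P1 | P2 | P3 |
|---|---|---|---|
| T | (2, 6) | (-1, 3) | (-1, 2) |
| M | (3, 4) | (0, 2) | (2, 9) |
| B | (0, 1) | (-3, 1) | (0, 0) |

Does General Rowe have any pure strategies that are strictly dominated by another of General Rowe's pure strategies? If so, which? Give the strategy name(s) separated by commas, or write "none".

M strictly dominates T — P1: 3>2, P2: 0>-1, P3: 2>-1.
Nothing dominates M: T at P1 (3>2); B at P1 (3>0).
B is strictly dominated by M (P1: 3>0, P2: 0>-3, P3: 2>0).

T, B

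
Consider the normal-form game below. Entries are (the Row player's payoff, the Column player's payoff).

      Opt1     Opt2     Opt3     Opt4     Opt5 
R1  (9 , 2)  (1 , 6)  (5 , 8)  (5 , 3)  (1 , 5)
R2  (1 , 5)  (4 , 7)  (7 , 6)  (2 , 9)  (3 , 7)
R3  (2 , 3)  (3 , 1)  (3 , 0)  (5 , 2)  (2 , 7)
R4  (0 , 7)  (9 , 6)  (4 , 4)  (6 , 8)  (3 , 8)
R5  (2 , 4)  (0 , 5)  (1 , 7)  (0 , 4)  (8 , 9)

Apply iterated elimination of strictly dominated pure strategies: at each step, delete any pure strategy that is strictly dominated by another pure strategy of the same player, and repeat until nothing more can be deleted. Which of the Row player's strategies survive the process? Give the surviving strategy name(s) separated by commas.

R1, R2, R4, R5

For the Column player, Opt5 strictly dominates Opt1 on the remaining rows (R1: 5>2, R2: 7>5, R3: 7>3, R4: 8>7, R5: 9>4); eliminate Opt1.
For the Row player, R4 strictly dominates R3 on the remaining columns (Opt2: 9>3, Opt3: 4>3, Opt4: 6>5, Opt5: 3>2); eliminate R3.
Among the remaining strategies, none is strictly dominated by another pure strategy of the same player, so the elimination stops.
Surviving strategies — the Row player: {R1, R2, R4, R5}; the Column player: {Opt2, Opt3, Opt4, Opt5}.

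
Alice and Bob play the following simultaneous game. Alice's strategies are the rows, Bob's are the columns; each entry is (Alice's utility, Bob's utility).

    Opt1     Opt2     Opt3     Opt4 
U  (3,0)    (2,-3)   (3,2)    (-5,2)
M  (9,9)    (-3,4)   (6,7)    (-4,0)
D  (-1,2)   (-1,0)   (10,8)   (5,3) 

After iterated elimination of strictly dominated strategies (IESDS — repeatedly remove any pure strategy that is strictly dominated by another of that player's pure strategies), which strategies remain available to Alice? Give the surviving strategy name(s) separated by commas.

Bob's strategy Opt2 is strictly dominated by Opt1 (U: 0>-3, M: 9>4, D: 2>0) and is removed.
For Alice, M strictly dominates U on the remaining columns (Opt1: 9>3, Opt3: 6>3, Opt4: -4>-5); eliminate U.
Column Opt4 is eliminated: Opt3 beats it against every remaining row (M: 7>0, D: 8>3).
Among the remaining strategies, none is strictly dominated by another pure strategy of the same player, so the elimination stops.
Surviving strategies — Alice: {M, D}; Bob: {Opt1, Opt3}.

M, D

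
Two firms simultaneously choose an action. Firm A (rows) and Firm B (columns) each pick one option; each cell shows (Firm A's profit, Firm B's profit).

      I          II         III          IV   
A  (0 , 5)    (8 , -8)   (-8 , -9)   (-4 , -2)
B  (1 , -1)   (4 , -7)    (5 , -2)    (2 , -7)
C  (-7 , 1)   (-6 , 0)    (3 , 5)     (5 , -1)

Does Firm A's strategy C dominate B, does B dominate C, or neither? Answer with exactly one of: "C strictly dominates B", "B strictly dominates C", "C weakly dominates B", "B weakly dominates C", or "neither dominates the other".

Compare C to B across every action of Firm B: I: -7<1, II: -6<4, III: 3<5, IV: 5>2.
C does better at IV but worse at I, II, III; neither strategy dominates the other.

neither dominates the other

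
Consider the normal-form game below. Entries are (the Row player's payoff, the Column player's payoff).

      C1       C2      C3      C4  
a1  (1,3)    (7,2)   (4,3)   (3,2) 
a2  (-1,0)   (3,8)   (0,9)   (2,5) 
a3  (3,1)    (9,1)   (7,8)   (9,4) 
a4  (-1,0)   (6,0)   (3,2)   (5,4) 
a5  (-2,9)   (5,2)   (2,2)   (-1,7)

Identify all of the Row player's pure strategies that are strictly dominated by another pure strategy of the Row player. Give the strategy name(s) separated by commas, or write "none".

a1, a2, a4, a5

a1: dominated, since a3 does at least as well everywhere (C1: 3>1, C2: 9>7, C3: 7>4, C4: 9>3).
a1 strictly dominates a2 — C1: 1>-1, C2: 7>3, C3: 4>0, C4: 3>2.
Nothing dominates a3: a1 at C1 (3>1); a2 at C1 (3>-1); a4 at C1 (3>-1); a5 at C1 (3>-2).
a4 is strictly dominated by a3 (C1: 3>-1, C2: 9>6, C3: 7>3, C4: 9>5).
a5 is strictly dominated by a1 (C1: 1>-2, C2: 7>5, C3: 4>2, C4: 3>-1).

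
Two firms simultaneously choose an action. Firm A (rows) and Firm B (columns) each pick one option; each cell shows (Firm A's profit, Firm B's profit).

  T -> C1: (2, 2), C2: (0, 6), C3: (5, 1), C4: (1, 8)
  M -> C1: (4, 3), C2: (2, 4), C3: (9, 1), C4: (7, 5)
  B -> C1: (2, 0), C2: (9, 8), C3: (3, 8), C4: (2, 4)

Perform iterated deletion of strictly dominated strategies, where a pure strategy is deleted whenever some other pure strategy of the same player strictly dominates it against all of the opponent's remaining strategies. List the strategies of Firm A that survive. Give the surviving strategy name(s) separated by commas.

Firm A's strategy T is strictly dominated by M (C1: 4>2, C2: 2>0, C3: 9>5, C4: 7>1) and is removed.
Column C1 is eliminated: C2 beats it against every remaining row (M: 4>3, B: 8>0).
Among the remaining strategies, none is strictly dominated by another pure strategy of the same player, so the elimination stops.
Surviving strategies — Firm A: {M, B}; Firm B: {C2, C3, C4}.

M, B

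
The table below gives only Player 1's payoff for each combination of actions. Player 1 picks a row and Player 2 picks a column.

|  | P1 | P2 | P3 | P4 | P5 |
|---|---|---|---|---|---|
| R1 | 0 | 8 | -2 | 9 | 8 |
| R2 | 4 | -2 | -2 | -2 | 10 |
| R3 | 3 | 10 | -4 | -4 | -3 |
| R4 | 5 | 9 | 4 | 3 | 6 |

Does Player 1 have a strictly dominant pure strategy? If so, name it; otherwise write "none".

R1 fails to dominate R2 at P1 (0<4).
R2 fails to dominate R1 at P2 (-2<8).
R3 fails to dominate R1 at P3 (-4<-2).
R4 fails to dominate R1 at P4 (3<9).
No single strategy dominates all the others.

none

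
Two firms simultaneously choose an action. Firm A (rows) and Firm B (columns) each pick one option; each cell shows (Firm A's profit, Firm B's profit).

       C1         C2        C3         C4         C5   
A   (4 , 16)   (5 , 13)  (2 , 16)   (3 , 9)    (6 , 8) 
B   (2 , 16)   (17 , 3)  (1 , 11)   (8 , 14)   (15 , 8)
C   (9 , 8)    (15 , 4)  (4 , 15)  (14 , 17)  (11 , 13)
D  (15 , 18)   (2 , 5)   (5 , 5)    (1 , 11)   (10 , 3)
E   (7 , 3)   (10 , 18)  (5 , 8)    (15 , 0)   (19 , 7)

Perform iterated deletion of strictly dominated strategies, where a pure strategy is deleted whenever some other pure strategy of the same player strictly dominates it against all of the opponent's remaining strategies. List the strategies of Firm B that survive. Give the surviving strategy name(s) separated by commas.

C1, C2, C3, C4

Firm A's strategy A is strictly dominated by C (C1: 9>4, C2: 15>5, C3: 4>2, C4: 14>3, C5: 11>6) and is removed.
Firm B's strategy C5 is strictly dominated by C3 (B: 11>8, C: 15>13, D: 5>3, E: 8>7) and is removed.
Among the remaining strategies, none is strictly dominated by another pure strategy of the same player, so the elimination stops.
Surviving strategies — Firm A: {B, C, D, E}; Firm B: {C1, C2, C3, C4}.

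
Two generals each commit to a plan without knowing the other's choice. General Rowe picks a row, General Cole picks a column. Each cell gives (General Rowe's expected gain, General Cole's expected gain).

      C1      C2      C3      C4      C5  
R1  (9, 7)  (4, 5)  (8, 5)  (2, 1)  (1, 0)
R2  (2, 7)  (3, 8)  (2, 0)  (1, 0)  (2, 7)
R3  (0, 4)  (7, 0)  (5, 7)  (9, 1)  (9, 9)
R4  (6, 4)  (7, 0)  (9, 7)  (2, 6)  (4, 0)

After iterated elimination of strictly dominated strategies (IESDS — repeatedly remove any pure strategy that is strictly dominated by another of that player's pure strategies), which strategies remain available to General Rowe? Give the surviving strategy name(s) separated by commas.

R1, R3, R4

For General Rowe, R4 strictly dominates R2 on the remaining columns (C1: 6>2, C2: 7>3, C3: 9>2, C4: 2>1, C5: 4>2); eliminate R2.
For General Cole, C1 strictly dominates C2 on the remaining rows (R1: 7>5, R3: 4>0, R4: 4>0); eliminate C2.
Column C4 is eliminated: C3 beats it against every remaining row (R1: 5>1, R3: 7>1, R4: 7>6).
Among the remaining strategies, none is strictly dominated by another pure strategy of the same player, so the elimination stops.
Surviving strategies — General Rowe: {R1, R3, R4}; General Cole: {C1, C3, C5}.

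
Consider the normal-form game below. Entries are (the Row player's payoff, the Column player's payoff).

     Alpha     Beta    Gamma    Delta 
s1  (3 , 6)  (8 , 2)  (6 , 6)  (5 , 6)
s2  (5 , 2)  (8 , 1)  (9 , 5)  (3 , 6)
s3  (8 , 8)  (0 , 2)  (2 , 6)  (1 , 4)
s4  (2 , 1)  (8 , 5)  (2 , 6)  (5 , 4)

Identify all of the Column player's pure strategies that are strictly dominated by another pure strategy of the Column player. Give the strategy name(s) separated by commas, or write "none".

Beta

Alpha is not dominated — it holds its own against Beta at s1 (6>2); Gamma at s1 (6=6); Delta at s1 (6=6).
Beta is strictly dominated by Gamma (s1: 6>2, s2: 5>1, s3: 6>2, s4: 6>5).
Nothing dominates Gamma: Alpha at s1 (6=6); Beta at s1 (6>2); Delta at s1 (6=6).
Delta: no other strategy beats it everywhere (Alpha at s1 (6=6); Beta at s1 (6>2); Gamma at s1 (6=6)).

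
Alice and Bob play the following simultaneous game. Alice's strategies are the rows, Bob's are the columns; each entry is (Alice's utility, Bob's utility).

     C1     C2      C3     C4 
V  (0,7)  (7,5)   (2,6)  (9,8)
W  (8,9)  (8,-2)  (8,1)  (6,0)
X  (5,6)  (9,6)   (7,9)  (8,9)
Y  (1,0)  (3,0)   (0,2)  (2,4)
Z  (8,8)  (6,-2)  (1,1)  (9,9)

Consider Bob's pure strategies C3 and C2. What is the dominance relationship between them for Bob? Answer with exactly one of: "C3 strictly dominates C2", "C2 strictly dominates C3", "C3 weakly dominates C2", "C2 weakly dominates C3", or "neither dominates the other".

C3's payoffs vs C2's, by Alice's action — V: 6>5, W: 1>-2, X: 9>6, Y: 2>0, Z: 1>-2.
C3 gives a strictly higher payoff against each choice by Alice, so C3 strictly dominates C2.

C3 strictly dominates C2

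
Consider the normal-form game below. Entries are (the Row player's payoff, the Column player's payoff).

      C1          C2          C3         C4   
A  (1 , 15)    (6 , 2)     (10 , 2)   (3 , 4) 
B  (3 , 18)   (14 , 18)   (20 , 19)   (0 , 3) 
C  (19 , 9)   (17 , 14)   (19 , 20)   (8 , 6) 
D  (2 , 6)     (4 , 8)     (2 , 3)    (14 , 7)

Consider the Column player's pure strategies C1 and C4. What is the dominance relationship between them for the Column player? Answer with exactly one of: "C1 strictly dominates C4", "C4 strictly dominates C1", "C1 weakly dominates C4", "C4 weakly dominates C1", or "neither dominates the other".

C1's payoffs vs C4's, by the Row player's action — A: 15>4, B: 18>3, C: 9>6, D: 6<7.
C1 does better at A, B, C but worse at D; neither strategy dominates the other.

neither dominates the other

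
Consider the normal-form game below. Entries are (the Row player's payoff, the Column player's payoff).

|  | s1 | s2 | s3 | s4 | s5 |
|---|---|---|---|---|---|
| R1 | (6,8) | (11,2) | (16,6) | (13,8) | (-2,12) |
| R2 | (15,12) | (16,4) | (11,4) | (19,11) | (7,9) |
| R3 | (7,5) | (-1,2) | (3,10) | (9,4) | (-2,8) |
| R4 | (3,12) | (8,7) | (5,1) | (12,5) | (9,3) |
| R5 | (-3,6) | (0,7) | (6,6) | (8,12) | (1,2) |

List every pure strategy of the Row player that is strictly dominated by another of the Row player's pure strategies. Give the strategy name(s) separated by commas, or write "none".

R3, R5

R1 is not dominated — it holds its own against R2 at s3 (16>11); R3 at s2 (11>-1); R4 at s1 (6>3); R5 at s1 (6>-3).
Nothing dominates R2: R1 at s1 (15>6); R3 at s1 (15>7); R4 at s1 (15>3); R5 at s1 (15>-3).
R3 is strictly dominated by R2 (s1: 15>7, s2: 16>-1, s3: 11>3, s4: 19>9, s5: 7>-2).
Nothing dominates R4: R1 at s5 (9>-2); R2 at s5 (9>7); R3 at s2 (8>-1); R5 at s1 (3>-3).
R2 strictly dominates R5 — s1: 15>-3, s2: 16>0, s3: 11>6, s4: 19>8, s5: 7>1.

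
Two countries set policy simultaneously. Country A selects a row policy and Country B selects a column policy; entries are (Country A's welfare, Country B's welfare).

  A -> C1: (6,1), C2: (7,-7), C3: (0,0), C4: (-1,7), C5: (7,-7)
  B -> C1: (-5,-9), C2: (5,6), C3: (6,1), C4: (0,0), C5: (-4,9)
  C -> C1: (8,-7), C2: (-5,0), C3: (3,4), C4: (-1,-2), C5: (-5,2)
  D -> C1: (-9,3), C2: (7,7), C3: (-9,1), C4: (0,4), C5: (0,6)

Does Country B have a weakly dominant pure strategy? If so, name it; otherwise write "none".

none

C1 fails to dominate C2 at B (-9<6).
C2 fails to dominate C1 at A (-7<1).
C3 fails to dominate C1 at A (0<1).
C4 fails to dominate C2 at B (0<6).
C5 fails to dominate C1 at A (-7<1).
No single strategy dominates all the others.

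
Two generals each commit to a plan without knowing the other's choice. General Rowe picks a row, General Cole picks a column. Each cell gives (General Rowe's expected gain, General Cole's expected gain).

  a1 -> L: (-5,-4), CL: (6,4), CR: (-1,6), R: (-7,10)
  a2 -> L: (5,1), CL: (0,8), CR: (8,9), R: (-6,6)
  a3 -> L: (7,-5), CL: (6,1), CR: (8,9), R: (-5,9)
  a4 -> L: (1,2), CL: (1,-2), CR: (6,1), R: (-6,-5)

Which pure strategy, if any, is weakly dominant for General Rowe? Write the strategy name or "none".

a3

a3 vs a1: L: 7>-5, CL: 6=6, CR: 8>-1, R: -5>-7.
a3 vs a2: L: 7>5, CL: 6>0, CR: 8=8, R: -5>-6.
a3 vs a4: L: 7>1, CL: 6>1, CR: 8>6, R: -5>-6.
a3 is at least as good as every other strategy against every opponent action, so it is weakly dominant.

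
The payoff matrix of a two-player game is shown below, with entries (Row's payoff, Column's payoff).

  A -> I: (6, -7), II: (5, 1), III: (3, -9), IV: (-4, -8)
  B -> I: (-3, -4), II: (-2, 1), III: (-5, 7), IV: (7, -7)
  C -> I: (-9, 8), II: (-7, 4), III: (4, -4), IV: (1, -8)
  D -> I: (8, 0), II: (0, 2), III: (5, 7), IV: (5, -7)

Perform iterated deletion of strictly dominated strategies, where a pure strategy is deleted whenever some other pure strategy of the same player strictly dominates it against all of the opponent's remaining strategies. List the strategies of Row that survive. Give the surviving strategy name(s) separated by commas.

A, D

Row's strategy C is strictly dominated by D (I: 8>-9, II: 0>-7, III: 5>4, IV: 5>1) and is removed.
Column's strategy I is strictly dominated by II (A: 1>-7, B: 1>-4, D: 2>0) and is removed.
Column's strategy IV is strictly dominated by II (A: 1>-8, B: 1>-7, D: 2>-7) and is removed.
Row's strategy B is strictly dominated by A (II: 5>-2, III: 3>-5) and is removed.
Among the remaining strategies, none is strictly dominated by another pure strategy of the same player, so the elimination stops.
Surviving strategies — Row: {A, D}; Column: {II, III}.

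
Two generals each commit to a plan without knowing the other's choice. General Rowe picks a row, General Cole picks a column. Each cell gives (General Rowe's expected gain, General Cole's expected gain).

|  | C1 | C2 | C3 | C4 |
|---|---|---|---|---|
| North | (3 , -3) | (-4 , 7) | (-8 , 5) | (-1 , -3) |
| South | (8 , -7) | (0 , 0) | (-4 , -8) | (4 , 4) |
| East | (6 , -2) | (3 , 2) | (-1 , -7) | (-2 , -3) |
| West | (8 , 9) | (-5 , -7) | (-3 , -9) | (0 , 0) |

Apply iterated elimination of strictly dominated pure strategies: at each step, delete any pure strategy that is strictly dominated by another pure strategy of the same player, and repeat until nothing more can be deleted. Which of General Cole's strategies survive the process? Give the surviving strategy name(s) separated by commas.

C1, C2, C4

For General Rowe, South strictly dominates North on the remaining columns (C1: 8>3, C2: 0>-4, C3: -4>-8, C4: 4>-1); eliminate North.
For General Cole, C1 strictly dominates C3 on the remaining rows (South: -7>-8, East: -2>-7, West: 9>-9); eliminate C3.
Among the remaining strategies, none is strictly dominated by another pure strategy of the same player, so the elimination stops.
Surviving strategies — General Rowe: {South, East, West}; General Cole: {C1, C2, C4}.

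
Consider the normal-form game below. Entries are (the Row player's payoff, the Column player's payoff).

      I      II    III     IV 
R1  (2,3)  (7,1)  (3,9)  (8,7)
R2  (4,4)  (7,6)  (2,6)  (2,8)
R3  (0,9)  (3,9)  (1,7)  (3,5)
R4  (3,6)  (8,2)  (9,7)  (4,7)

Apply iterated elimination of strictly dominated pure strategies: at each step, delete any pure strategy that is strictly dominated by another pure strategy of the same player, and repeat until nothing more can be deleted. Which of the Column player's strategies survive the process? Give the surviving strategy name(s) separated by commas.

The Row player's strategy R3 is strictly dominated by R1 (I: 2>0, II: 7>3, III: 3>1, IV: 8>3) and is removed.
For the Column player, III strictly dominates I on the remaining rows (R1: 9>3, R2: 6>4, R4: 7>6); eliminate I.
The Row player's strategy R2 is strictly dominated by R4 (II: 8>7, III: 9>2, IV: 4>2) and is removed.
For the Column player, III strictly dominates II on the remaining rows (R1: 9>1, R4: 7>2); eliminate II.
Among the remaining strategies, none is strictly dominated by another pure strategy of the same player, so the elimination stops.
Surviving strategies — the Row player: {R1, R4}; the Column player: {III, IV}.

III, IV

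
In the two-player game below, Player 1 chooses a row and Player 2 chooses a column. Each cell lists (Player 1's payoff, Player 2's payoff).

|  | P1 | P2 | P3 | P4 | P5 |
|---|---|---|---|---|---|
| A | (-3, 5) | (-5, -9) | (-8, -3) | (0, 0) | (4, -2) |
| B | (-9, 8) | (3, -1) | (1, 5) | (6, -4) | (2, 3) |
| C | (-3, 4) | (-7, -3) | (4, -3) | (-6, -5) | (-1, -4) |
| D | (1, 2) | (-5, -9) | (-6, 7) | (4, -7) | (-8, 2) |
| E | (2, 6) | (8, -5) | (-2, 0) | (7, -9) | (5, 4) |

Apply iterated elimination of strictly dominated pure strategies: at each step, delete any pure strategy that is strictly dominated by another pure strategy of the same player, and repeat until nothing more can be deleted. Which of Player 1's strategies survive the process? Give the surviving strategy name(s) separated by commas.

Row A is eliminated: E beats it against every remaining column (P1: 2>-3, P2: 8>-5, P3: -2>-8, P4: 7>0, P5: 5>4).
For Player 1, E strictly dominates D on the remaining columns (P1: 2>1, P2: 8>-5, P3: -2>-6, P4: 7>4, P5: 5>-8); eliminate D.
Player 2's strategy P2 is strictly dominated by P1 (B: 8>-1, C: 4>-3, E: 6>-5) and is removed.
For Player 2, P1 strictly dominates P3 on the remaining rows (B: 8>5, C: 4>-3, E: 6>0); eliminate P3.
For Player 1, E strictly dominates B on the remaining columns (P1: 2>-9, P4: 7>6, P5: 5>2); eliminate B.
Row C is eliminated: E beats it against every remaining column (P1: 2>-3, P4: 7>-6, P5: 5>-1).
For Player 2, P1 strictly dominates P4 on the remaining rows (E: 6>-9); eliminate P4.
Player 2's strategy P5 is strictly dominated by P1 (E: 6>4) and is removed.
Among the remaining strategies, none is strictly dominated by another pure strategy of the same player, so the elimination stops.
Surviving strategies — Player 1: {E}; Player 2: {P1}.

E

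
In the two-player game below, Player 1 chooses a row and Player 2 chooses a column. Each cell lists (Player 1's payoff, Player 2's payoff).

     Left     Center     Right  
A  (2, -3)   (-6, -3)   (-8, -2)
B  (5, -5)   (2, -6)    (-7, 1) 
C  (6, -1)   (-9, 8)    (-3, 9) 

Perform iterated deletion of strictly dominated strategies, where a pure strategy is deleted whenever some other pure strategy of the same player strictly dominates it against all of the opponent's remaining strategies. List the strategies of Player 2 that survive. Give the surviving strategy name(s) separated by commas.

For Player 1, B strictly dominates A on the remaining columns (Left: 5>2, Center: 2>-6, Right: -7>-8); eliminate A.
Column Left is eliminated: Right beats it against every remaining row (B: 1>-5, C: 9>-1).
Column Center is eliminated: Right beats it against every remaining row (B: 1>-6, C: 9>8).
For Player 1, C strictly dominates B on the remaining columns (Right: -3>-7); eliminate B.
Among the remaining strategies, none is strictly dominated by another pure strategy of the same player, so the elimination stops.
Surviving strategies — Player 1: {C}; Player 2: {Right}.

Right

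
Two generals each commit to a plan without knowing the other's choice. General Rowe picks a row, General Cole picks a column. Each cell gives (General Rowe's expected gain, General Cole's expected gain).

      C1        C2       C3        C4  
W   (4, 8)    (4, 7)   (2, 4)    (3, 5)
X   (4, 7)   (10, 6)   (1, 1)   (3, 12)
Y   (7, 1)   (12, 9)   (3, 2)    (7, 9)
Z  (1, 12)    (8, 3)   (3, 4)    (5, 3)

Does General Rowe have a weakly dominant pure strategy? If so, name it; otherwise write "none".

Y

Y vs W: C1: 7>4, C2: 12>4, C3: 3>2, C4: 7>3.
Y vs X: C1: 7>4, C2: 12>10, C3: 3>1, C4: 7>3.
Y vs Z: C1: 7>1, C2: 12>8, C3: 3=3, C4: 7>5.
Y is at least as good as every other strategy against every opponent action, so it is weakly dominant.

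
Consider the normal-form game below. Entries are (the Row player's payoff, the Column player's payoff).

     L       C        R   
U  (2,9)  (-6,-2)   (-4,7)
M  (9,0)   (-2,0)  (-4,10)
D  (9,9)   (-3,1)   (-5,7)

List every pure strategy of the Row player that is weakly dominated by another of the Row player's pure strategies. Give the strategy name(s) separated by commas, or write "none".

U is weakly dominated by M (L: 9>2, C: -2>-6, R: -4=-4).
M: no other strategy beats it everywhere (U at L (9>2); D at C (-2>-3)).
D: dominated, since M does at least as well everywhere (L: 9=9, C: -2>-3, R: -4>-5).

U, D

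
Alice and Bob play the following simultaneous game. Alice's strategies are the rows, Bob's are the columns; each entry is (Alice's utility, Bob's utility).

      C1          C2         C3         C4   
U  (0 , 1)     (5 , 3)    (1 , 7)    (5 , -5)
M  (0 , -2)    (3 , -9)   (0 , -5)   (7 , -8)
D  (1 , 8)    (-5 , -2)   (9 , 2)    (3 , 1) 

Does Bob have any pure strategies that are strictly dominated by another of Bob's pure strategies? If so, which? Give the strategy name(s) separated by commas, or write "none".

C1 is not dominated — it holds its own against C2 at M (-2>-9); C3 at M (-2>-5); C4 at U (1>-5).
C3 strictly dominates C2 — U: 7>3, M: -5>-9, D: 2>-2.
C3 is not dominated — it holds its own against C1 at U (7>1); C2 at U (7>3); C4 at U (7>-5).
C1 strictly dominates C4 — U: 1>-5, M: -2>-8, D: 8>1.

C2, C4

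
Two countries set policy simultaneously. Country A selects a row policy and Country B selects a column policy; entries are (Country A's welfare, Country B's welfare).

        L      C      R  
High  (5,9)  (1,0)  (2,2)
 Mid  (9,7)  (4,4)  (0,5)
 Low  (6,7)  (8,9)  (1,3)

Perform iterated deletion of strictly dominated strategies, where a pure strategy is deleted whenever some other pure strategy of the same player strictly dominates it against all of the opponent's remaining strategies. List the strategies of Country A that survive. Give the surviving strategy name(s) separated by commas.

Mid, Low

Column R is eliminated: L beats it against every remaining row (High: 9>2, Mid: 7>5, Low: 7>3).
For Country A, Mid strictly dominates High on the remaining columns (L: 9>5, C: 4>1); eliminate High.
Among the remaining strategies, none is strictly dominated by another pure strategy of the same player, so the elimination stops.
Surviving strategies — Country A: {Mid, Low}; Country B: {L, C}.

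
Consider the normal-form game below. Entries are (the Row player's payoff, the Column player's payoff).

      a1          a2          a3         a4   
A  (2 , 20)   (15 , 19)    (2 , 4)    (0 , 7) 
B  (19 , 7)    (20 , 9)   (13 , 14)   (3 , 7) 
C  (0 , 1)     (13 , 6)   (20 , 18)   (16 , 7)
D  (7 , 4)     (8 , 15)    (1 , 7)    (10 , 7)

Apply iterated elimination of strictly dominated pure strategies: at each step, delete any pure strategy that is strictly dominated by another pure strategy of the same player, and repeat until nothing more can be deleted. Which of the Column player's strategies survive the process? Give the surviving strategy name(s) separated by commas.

a3

For the Row player, B strictly dominates A on the remaining columns (a1: 19>2, a2: 20>15, a3: 13>2, a4: 3>0); eliminate A.
For the Column player, a2 strictly dominates a1 on the remaining rows (B: 9>7, C: 6>1, D: 15>4); eliminate a1.
Row D is eliminated: C beats it against every remaining column (a2: 13>8, a3: 20>1, a4: 16>10).
For the Column player, a3 strictly dominates a2 on the remaining rows (B: 14>9, C: 18>6); eliminate a2.
For the Row player, C strictly dominates B on the remaining columns (a3: 20>13, a4: 16>3); eliminate B.
For the Column player, a3 strictly dominates a4 on the remaining rows (C: 18>7); eliminate a4.
Among the remaining strategies, none is strictly dominated by another pure strategy of the same player, so the elimination stops.
Surviving strategies — the Row player: {C}; the Column player: {a3}.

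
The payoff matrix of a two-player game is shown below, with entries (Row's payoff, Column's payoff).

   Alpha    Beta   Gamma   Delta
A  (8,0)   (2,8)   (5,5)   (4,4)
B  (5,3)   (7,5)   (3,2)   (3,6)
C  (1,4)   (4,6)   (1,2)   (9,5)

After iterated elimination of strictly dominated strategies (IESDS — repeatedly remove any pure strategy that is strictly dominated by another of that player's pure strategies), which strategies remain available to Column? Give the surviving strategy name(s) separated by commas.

Column's strategy Alpha is strictly dominated by Beta (A: 8>0, B: 5>3, C: 6>4) and is removed.
Column's strategy Gamma is strictly dominated by Beta (A: 8>5, B: 5>2, C: 6>2) and is removed.
Row A is eliminated: C beats it against every remaining column (Beta: 4>2, Delta: 9>4).
Among the remaining strategies, none is strictly dominated by another pure strategy of the same player, so the elimination stops.
Surviving strategies — Row: {B, C}; Column: {Beta, Delta}.

Beta, Delta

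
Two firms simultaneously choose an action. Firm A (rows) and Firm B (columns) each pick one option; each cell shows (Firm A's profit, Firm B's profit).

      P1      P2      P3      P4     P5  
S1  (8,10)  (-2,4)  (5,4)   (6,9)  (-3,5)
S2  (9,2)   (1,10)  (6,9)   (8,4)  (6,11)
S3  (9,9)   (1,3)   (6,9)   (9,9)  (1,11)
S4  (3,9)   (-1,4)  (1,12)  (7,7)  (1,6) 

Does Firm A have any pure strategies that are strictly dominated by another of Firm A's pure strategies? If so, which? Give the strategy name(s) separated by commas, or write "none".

S1, S4

S2 strictly dominates S1 — P1: 9>8, P2: 1>-2, P3: 6>5, P4: 8>6, P5: 6>-3.
Nothing dominates S2: S1 at P1 (9>8); S3 at P1 (9=9); S4 at P1 (9>3).
Nothing dominates S3: S1 at P1 (9>8); S2 at P1 (9=9); S4 at P1 (9>3).
S4 is strictly dominated by S2 (P1: 9>3, P2: 1>-1, P3: 6>1, P4: 8>7, P5: 6>1).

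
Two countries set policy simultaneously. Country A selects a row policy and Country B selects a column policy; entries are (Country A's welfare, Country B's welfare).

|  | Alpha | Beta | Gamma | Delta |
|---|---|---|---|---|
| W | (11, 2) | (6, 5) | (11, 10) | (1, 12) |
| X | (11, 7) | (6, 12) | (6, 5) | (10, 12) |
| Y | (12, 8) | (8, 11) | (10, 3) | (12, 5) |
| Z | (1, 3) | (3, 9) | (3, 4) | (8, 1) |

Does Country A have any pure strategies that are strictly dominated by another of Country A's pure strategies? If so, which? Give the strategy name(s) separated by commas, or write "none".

Nothing dominates W: X at Alpha (11=11); Y at Gamma (11>10); Z at Alpha (11>1).
Y strictly dominates X — Alpha: 12>11, Beta: 8>6, Gamma: 10>6, Delta: 12>10.
Y: no other strategy beats it everywhere (W at Alpha (12>11); X at Alpha (12>11); Z at Alpha (12>1)).
Z is strictly dominated by X (Alpha: 11>1, Beta: 6>3, Gamma: 6>3, Delta: 10>8).

X, Z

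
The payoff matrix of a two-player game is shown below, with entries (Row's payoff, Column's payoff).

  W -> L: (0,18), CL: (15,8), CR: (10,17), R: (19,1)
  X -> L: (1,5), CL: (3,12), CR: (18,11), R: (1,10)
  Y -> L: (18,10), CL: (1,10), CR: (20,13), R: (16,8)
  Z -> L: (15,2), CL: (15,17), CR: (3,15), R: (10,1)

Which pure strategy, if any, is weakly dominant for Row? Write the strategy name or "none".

none

W fails to dominate X at L (0<1).
X fails to dominate W at CL (3<15).
Y fails to dominate W at CL (1<15).
Z fails to dominate W at CR (3<10).
No single strategy dominates all the others.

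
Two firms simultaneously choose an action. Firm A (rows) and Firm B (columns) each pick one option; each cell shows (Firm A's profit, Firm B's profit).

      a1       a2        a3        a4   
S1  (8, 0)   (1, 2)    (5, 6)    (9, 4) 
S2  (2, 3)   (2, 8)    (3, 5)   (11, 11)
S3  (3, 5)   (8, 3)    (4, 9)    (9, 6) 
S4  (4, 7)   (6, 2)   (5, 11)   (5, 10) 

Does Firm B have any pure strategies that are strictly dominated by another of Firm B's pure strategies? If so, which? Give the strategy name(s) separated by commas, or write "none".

a1, a2

a1 is strictly dominated by a3 (S1: 6>0, S2: 5>3, S3: 9>5, S4: 11>7).
a2 is strictly dominated by a4 (S1: 4>2, S2: 11>8, S3: 6>3, S4: 10>2).
a3 is not dominated — it holds its own against a1 at S1 (6>0); a2 at S1 (6>2); a4 at S1 (6>4).
Nothing dominates a4: a1 at S1 (4>0); a2 at S1 (4>2); a3 at S2 (11>5).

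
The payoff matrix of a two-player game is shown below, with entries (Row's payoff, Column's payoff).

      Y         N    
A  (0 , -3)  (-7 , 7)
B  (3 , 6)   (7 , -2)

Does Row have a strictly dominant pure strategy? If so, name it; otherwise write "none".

B vs A: Y: 3>0, N: 7>-7.
B strictly beats every other strategy against every opponent action, so it is strictly dominant.

B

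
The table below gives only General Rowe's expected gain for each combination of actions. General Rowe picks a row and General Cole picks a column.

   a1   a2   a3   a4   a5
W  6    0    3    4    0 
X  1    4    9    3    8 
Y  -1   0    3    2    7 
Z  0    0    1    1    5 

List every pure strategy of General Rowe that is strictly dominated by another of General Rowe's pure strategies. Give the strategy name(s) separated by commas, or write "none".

Nothing dominates W: X at a1 (6>1); Y at a1 (6>-1); Z at a1 (6>0).
X is not dominated — it holds its own against W at a2 (4>0); Y at a1 (1>-1); Z at a1 (1>0).
X strictly dominates Y — a1: 1>-1, a2: 4>0, a3: 9>3, a4: 3>2, a5: 8>7.
Z: dominated, since X does at least as well everywhere (a1: 1>0, a2: 4>0, a3: 9>1, a4: 3>1, a5: 8>5).

Y, Z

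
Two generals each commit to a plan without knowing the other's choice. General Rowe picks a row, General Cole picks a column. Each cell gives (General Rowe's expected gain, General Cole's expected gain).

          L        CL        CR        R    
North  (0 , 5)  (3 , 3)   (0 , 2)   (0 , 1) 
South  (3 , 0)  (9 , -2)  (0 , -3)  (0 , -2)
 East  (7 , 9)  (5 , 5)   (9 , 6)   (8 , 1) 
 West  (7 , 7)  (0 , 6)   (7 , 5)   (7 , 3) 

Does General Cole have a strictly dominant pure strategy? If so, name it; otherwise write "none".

L

L vs CL: North: 5>3, South: 0>-2, East: 9>5, West: 7>6.
L vs CR: North: 5>2, South: 0>-3, East: 9>6, West: 7>5.
L vs R: North: 5>1, South: 0>-2, East: 9>1, West: 7>3.
L strictly beats every other strategy against every opponent action, so it is strictly dominant.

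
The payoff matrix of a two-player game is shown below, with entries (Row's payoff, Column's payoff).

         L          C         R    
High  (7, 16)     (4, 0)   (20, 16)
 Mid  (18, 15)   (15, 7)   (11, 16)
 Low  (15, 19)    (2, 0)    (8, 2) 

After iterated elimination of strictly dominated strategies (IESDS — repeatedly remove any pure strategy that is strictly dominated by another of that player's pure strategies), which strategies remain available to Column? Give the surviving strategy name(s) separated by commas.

L, R

For Row, Mid strictly dominates Low on the remaining columns (L: 18>15, C: 15>2, R: 11>8); eliminate Low.
Column C is eliminated: L beats it against every remaining row (High: 16>0, Mid: 15>7).
Among the remaining strategies, none is strictly dominated by another pure strategy of the same player, so the elimination stops.
Surviving strategies — Row: {High, Mid}; Column: {L, R}.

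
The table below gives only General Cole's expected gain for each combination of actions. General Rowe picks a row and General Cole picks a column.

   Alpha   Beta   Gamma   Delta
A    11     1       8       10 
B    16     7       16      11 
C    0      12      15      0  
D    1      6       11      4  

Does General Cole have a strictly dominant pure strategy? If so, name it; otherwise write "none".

Alpha fails to dominate Beta at C (0<12).
Beta fails to dominate Alpha at A (1<11).
Gamma fails to dominate Alpha at A (8<11).
Delta fails to dominate Alpha at A (10<11).
No single strategy dominates all the others.

none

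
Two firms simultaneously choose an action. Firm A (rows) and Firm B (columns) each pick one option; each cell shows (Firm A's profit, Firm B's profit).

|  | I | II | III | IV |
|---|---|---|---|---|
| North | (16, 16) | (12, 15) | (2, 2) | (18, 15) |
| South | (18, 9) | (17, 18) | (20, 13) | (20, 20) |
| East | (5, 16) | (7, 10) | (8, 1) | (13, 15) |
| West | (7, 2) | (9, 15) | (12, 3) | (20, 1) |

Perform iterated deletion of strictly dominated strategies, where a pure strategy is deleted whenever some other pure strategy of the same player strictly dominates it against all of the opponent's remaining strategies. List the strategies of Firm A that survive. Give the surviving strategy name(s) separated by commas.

Firm A's strategy North is strictly dominated by South (I: 18>16, II: 17>12, III: 20>2, IV: 20>18) and is removed.
For Firm A, South strictly dominates East on the remaining columns (I: 18>5, II: 17>7, III: 20>8, IV: 20>13); eliminate East.
Column I is eliminated: II beats it against every remaining row (South: 18>9, West: 15>2).
For Firm B, II strictly dominates III on the remaining rows (South: 18>13, West: 15>3); eliminate III.
Among the remaining strategies, none is strictly dominated by another pure strategy of the same player, so the elimination stops.
Surviving strategies — Firm A: {South, West}; Firm B: {II, IV}.

South, West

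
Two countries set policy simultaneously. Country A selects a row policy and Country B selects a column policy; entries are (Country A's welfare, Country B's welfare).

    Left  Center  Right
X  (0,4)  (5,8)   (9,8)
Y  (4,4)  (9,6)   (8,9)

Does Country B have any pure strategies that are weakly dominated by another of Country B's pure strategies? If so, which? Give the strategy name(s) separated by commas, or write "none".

Left, Center

Left: dominated, since Center does at least as well everywhere (X: 8>4, Y: 6>4).
Right weakly dominates Center — X: 8=8, Y: 9>6.
Nothing dominates Right: Left at X (8>4); Center at Y (9>6).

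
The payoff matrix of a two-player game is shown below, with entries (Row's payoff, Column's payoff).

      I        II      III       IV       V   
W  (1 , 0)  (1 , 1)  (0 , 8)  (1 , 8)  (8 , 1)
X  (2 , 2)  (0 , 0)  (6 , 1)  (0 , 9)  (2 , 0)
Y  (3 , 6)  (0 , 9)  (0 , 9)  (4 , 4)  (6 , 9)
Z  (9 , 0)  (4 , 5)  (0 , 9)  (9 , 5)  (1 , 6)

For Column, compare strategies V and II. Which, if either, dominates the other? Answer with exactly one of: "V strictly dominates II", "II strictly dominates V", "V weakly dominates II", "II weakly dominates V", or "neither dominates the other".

V's payoffs vs II's, by Row's action — W: 1=1, X: 0=0, Y: 9=9, Z: 6>5.
V is at least as good everywhere and strictly better somewhere (tied only at W, X, Y), so V weakly but not strictly dominates II.

V weakly dominates II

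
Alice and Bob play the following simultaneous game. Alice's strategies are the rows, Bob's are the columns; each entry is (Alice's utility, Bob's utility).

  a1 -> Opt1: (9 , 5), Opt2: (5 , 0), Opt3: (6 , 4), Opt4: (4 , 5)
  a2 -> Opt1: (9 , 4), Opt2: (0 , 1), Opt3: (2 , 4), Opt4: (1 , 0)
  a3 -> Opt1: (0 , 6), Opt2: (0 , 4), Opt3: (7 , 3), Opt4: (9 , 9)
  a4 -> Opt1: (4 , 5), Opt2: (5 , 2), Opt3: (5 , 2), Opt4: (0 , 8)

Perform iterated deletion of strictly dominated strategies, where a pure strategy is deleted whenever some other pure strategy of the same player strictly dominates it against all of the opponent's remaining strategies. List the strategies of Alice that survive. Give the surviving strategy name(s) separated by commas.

Bob's strategy Opt2 is strictly dominated by Opt1 (a1: 5>0, a2: 4>1, a3: 6>4, a4: 5>2) and is removed.
For Alice, a1 strictly dominates a4 on the remaining columns (Opt1: 9>4, Opt3: 6>5, Opt4: 4>0); eliminate a4.
Among the remaining strategies, none is strictly dominated by another pure strategy of the same player, so the elimination stops.
Surviving strategies — Alice: {a1, a2, a3}; Bob: {Opt1, Opt3, Opt4}.

a1, a2, a3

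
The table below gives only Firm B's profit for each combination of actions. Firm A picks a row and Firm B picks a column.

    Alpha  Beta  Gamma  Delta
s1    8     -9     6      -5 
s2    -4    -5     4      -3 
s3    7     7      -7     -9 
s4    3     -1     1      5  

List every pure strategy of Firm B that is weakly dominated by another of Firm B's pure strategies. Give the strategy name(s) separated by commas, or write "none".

Beta

Alpha: no other strategy beats it everywhere (Beta at s1 (8>-9); Gamma at s1 (8>6); Delta at s1 (8>-5)).
Beta is weakly dominated by Alpha (s1: 8>-9, s2: -4>-5, s3: 7=7, s4: 3>-1).
Gamma is not dominated — it holds its own against Alpha at s2 (4>-4); Beta at s1 (6>-9); Delta at s1 (6>-5).
Nothing dominates Delta: Alpha at s2 (-3>-4); Beta at s1 (-5>-9); Gamma at s4 (5>1).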